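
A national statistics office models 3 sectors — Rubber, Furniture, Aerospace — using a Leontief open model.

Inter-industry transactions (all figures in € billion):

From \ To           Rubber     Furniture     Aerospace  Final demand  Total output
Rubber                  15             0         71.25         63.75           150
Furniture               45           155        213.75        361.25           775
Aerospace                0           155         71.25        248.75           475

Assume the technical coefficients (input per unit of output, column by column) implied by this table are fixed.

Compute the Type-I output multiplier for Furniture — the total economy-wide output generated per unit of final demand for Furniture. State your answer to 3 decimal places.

Technical coefficients a_ij = z_ij / X_j:
  a_11 = 15/150 = 0.10, a_21 = 45/150 = 0.30, a_31 = 0/150 = 0.00
  a_12 = 0/775 = 0.00, a_22 = 155/775 = 0.20, a_32 = 155/775 = 0.20
  a_13 = 71.25/475 = 0.15, a_23 = 213.75/475 = 0.45, a_33 = 71.25/475 = 0.15
I − A =
  [   0.90     0.00    -0.15]
  [  -0.30     0.80    -0.45]
  [   0.00    -0.20     0.85]
Cofactors of I−A, C_ij = (−1)^(i+j)·(minor ij) (rows/columns in the sector order above):
  C_11 = (0.80)(0.85) − (-0.45)(-0.20) = 0.5900
  C_12 = −[(-0.30)(0.85) − (-0.45)(0.00)] = 0.2550
  C_13 = (-0.30)(-0.20) − (0.80)(0.00) = 0.0600
  C_21 = −[(0.00)(0.85) − (-0.15)(-0.20)] = 0.0300
  C_22 = (0.90)(0.85) − (-0.15)(0.00) = 0.7650
  C_23 = −[(0.90)(-0.20) − (0.00)(0.00)] = 0.1800
  C_31 = (0.00)(-0.45) − (-0.15)(0.80) = 0.1200
  C_32 = −[(0.90)(-0.45) − (-0.15)(-0.30)] = 0.4500
  C_33 = (0.90)(0.80) − (0.00)(-0.30) = 0.7200
det(I−A) = Σ_j (I−A)_1j·C_1j = (0.90)(0.5900) + (0.00)(0.2550) + (-0.15)(0.0600) = 0.5220
adj(I−A) = Cᵀ =
  [ 0.5900   0.0300   0.1200]
  [ 0.2550   0.7650   0.4500]
  [ 0.0600   0.1800   0.7200]
(I − A)⁻¹ = adj(I−A) / det(I−A) ≈
  [   1.1303     0.0575     0.2299]
  [   0.4885     1.4655     0.8621]
  [   0.1149     0.3448     1.3793]
The output multiplier for sector j is the column-j sum of the Leontief inverse (I − A)⁻¹ = adj(I−A) / det(I−A).
Column 2 of adj(I−A): (0.0300, 0.7650, 0.1800); det(I−A) = 0.5220.
m_2 = (0.0300 + 0.7650 + 0.1800) / 0.5220 = 0.975 / 0.5220 ≈ 1.868.

m_2 = 1.868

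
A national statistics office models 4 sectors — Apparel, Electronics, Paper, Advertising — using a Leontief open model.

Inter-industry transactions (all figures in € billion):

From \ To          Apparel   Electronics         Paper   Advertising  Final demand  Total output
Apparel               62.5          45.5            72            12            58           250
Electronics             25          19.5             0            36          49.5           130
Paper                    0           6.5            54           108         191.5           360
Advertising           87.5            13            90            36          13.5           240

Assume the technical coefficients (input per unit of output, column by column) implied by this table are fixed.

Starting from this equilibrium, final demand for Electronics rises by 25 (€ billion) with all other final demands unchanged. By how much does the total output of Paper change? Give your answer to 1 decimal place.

Technical coefficients a_ij = z_ij / X_j:
  a_11 = 62.5/250 = 0.25, a_21 = 25/250 = 0.10, a_31 = 0/250 = 0.00, a_41 = 87.5/250 = 0.35
  a_12 = 45.5/130 = 0.35, a_22 = 19.5/130 = 0.15, a_32 = 6.5/130 = 0.05, a_42 = 13/130 = 0.10
  a_13 = 72/360 = 0.20, a_23 = 0/360 = 0.00, a_33 = 54/360 = 0.15, a_43 = 90/360 = 0.25
  a_14 = 12/240 = 0.05, a_24 = 36/240 = 0.15, a_34 = 108/240 = 0.45, a_44 = 36/240 = 0.15
I − A =
  [   0.75    -0.35    -0.20    -0.05]
  [  -0.10     0.85     0.00    -0.15]
  [   0.00    -0.05     0.85    -0.45]
  [  -0.35    -0.10    -0.25     0.85]
Compute the cofactors C_ij = (−1)^(i+j)·(3×3 minor ij) of I−A; the adjugate is their transpose:
adj(I−A) = Cᵀ =
  [ 0.503875   0.235875   0.165250   0.158750]
  [ 0.105625   0.411125   0.056875   0.108875]
  [ 0.145250   0.119875   0.467125   0.277000]
  [ 0.262625   0.180750   0.212125   0.511125]
det(I−A) = Σ_j (I−A)_1j·C_1j = (0.75)(0.503875) + (-0.35)(0.105625) + (-0.20)(0.145250) + (-0.05)(0.262625) = 0.29875625
(I − A)⁻¹ = adj(I−A) / det(I−A) ≈
  [   1.6866     0.7895     0.5531     0.5314]
  [   0.3535     1.3761     0.1904     0.3644]
  [   0.4862     0.4012     1.5636     0.9272]
  [   0.8791     0.6050     0.7100     1.7108]
Δx = (I − A)⁻¹ Δd with Δd having +25 in the Electronics component and 0 elsewhere.
So Δx_3 = L_32 · (+25), where L_32 = adj(I−A)_32 / det(I−A) = 0.119875 / 0.29875625.
Δx_3 = 0.119875 × (+25) / 0.29875625 = 2.996875 / 0.29875625 ≈ 10.0.

Δx_3 = 10.0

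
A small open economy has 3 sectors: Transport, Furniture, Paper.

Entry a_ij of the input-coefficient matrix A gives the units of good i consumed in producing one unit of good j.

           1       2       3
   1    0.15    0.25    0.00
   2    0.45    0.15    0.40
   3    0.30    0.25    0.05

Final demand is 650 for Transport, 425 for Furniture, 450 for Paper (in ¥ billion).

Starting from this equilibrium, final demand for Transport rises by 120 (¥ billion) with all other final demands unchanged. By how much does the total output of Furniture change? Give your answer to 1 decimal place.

I − A =
  [   0.85    -0.25     0.00]
  [  -0.45     0.85    -0.40]
  [  -0.30    -0.25     0.95]
Cofactors of I−A, C_ij = (−1)^(i+j)·(minor ij) (rows/columns in the sector order above):
  C_11 = (0.85)(0.95) − (-0.40)(-0.25) = 0.7075
  C_12 = −[(-0.45)(0.95) − (-0.40)(-0.30)] = 0.5475
  C_13 = (-0.45)(-0.25) − (0.85)(-0.30) = 0.3675
  C_21 = −[(-0.25)(0.95) − (0.00)(-0.25)] = 0.2375
  C_22 = (0.85)(0.95) − (0.00)(-0.30) = 0.8075
  C_23 = −[(0.85)(-0.25) − (-0.25)(-0.30)] = 0.2875
  C_31 = (-0.25)(-0.40) − (0.00)(0.85) = 0.1000
  C_32 = −[(0.85)(-0.40) − (0.00)(-0.45)] = 0.3400
  C_33 = (0.85)(0.85) − (-0.25)(-0.45) = 0.6100
det(I−A) = Σ_j (I−A)_1j·C_1j = (0.85)(0.7075) + (-0.25)(0.5475) + (0.00)(0.3675) = 0.4645
adj(I−A) = Cᵀ =
  [ 0.7075   0.2375   0.1000]
  [ 0.5475   0.8075   0.3400]
  [ 0.3675   0.2875   0.6100]
(I − A)⁻¹ = adj(I−A) / det(I−A) ≈
  [   1.5231     0.5113     0.2153]
  [   1.1787     1.7384     0.7320]
  [   0.7912     0.6189     1.3132]
Δx = (I − A)⁻¹ Δd with Δd having +120 in the Transport component and 0 elsewhere.
So Δx_2 = L_21 · (+120), where L_21 = adj(I−A)_21 / det(I−A) = 0.5475 / 0.4645.
Δx_2 = 0.5475 × (+120) / 0.4645 = 65.70 / 0.4645 ≈ 141.4.

Δx_2 = 141.4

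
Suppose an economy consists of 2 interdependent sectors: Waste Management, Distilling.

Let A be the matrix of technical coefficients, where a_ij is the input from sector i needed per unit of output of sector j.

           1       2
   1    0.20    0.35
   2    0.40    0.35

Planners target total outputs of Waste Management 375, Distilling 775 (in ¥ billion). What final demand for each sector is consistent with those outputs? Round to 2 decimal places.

I − A =
  [   0.80    -0.35]
  [  -0.40     0.65]
d = (I − A) x:
  d_1 = (+0.80)·375 + (-0.35)·775 = 28.75
  d_2 = (-0.40)·375 + (+0.65)·775 = 353.75

d_1 = 28.75, d_2 = 353.75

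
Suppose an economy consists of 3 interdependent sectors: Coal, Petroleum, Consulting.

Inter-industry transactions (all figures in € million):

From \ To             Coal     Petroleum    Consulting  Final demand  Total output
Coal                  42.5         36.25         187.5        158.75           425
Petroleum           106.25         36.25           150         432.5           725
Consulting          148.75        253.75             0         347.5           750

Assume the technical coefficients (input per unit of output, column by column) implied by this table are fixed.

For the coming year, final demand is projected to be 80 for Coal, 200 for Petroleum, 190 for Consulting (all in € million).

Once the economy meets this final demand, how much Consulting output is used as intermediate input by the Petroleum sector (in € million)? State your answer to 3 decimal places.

Technical coefficients a_ij = z_ij / X_j:
  a_11 = 42.5/425 = 0.10, a_21 = 106.25/425 = 0.25, a_31 = 148.75/425 = 0.35
  a_12 = 36.25/725 = 0.05, a_22 = 36.25/725 = 0.05, a_32 = 253.75/725 = 0.35
  a_13 = 187.5/750 = 0.25, a_23 = 150/750 = 0.20, a_33 = 0/750 = 0.00
I − A =
  [   0.90    -0.05    -0.25]
  [  -0.25     0.95    -0.20]
  [  -0.35    -0.35     1.00]
Cofactors of I−A, C_ij = (−1)^(i+j)·(minor ij) (rows/columns in the sector order above):
  C_11 = (0.95)(1.00) − (-0.20)(-0.35) = 0.8800
  C_12 = −[(-0.25)(1.00) − (-0.20)(-0.35)] = 0.3200
  C_13 = (-0.25)(-0.35) − (0.95)(-0.35) = 0.4200
  C_21 = −[(-0.05)(1.00) − (-0.25)(-0.35)] = 0.1375
  C_22 = (0.90)(1.00) − (-0.25)(-0.35) = 0.8125
  C_23 = −[(0.90)(-0.35) − (-0.05)(-0.35)] = 0.3325
  C_31 = (-0.05)(-0.20) − (-0.25)(0.95) = 0.2475
  C_32 = −[(0.90)(-0.20) − (-0.25)(-0.25)] = 0.2425
  C_33 = (0.90)(0.95) − (-0.05)(-0.25) = 0.8425
det(I−A) = Σ_j (I−A)_1j·C_1j = (0.90)(0.8800) + (-0.05)(0.3200) + (-0.25)(0.4200) = 0.6710
adj(I−A) = Cᵀ =
  [ 0.8800   0.1375   0.2475]
  [ 0.3200   0.8125   0.2425]
  [ 0.4200   0.3325   0.8425]
(I − A)⁻¹ = adj(I−A) / det(I−A) ≈
  [   1.3115     0.2049     0.3689]
  [   0.4769     1.2109     0.3614]
  [   0.6259     0.4955     1.2556]
First solve x = (I − A)⁻¹ d = adj(I−A)·d / det(I−A); in particular x_2 = (0.3200·80 + 0.8125·200 + 0.2425·190) / 0.6710 = 234.175 / 0.6710 ≈ 348.99404.
Intermediate flow from 3 to 2: z_32 = a_32 · x_2 = 0.35 × 234.175 / 0.6710 = 81.96125 / 0.6710 ≈ 122.148.

z_32 = 122.148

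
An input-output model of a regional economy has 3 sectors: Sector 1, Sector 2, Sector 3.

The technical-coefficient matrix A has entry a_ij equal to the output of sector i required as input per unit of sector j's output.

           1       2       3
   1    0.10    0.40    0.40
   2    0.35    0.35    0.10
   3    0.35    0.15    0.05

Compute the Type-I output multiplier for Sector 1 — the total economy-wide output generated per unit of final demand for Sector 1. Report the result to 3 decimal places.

I − A =
  [   0.90    -0.40    -0.40]
  [  -0.35     0.65    -0.10]
  [  -0.35    -0.15     0.95]
Cofactors of I−A, C_ij = (−1)^(i+j)·(minor ij) (rows/columns in the sector order above):
  C_11 = (0.65)(0.95) − (-0.10)(-0.15) = 0.6025
  C_12 = −[(-0.35)(0.95) − (-0.10)(-0.35)] = 0.3675
  C_13 = (-0.35)(-0.15) − (0.65)(-0.35) = 0.2800
  C_21 = −[(-0.40)(0.95) − (-0.40)(-0.15)] = 0.4400
  C_22 = (0.90)(0.95) − (-0.40)(-0.35) = 0.7150
  C_23 = −[(0.90)(-0.15) − (-0.40)(-0.35)] = 0.2750
  C_31 = (-0.40)(-0.10) − (-0.40)(0.65) = 0.3000
  C_32 = −[(0.90)(-0.10) − (-0.40)(-0.35)] = 0.2300
  C_33 = (0.90)(0.65) − (-0.40)(-0.35) = 0.4450
det(I−A) = Σ_j (I−A)_1j·C_1j = (0.90)(0.6025) + (-0.40)(0.3675) + (-0.40)(0.2800) = 0.28325
adj(I−A) = Cᵀ =
  [ 0.6025   0.4400   0.3000]
  [ 0.3675   0.7150   0.2300]
  [ 0.2800   0.2750   0.4450]
(I − A)⁻¹ = adj(I−A) / det(I−A) ≈
  [   2.1271     1.5534     1.0591]
  [   1.2974     2.5243     0.8120]
  [   0.9885     0.9709     1.5711]
The output multiplier for sector j is the column-j sum of the Leontief inverse (I − A)⁻¹ = adj(I−A) / det(I−A).
Column 1 of adj(I−A): (0.6025, 0.3675, 0.2800); det(I−A) = 0.28325.
m_1 = (0.6025 + 0.3675 + 0.2800) / 0.28325 = 1.25 / 0.28325 ≈ 4.413.

m_1 = 4.413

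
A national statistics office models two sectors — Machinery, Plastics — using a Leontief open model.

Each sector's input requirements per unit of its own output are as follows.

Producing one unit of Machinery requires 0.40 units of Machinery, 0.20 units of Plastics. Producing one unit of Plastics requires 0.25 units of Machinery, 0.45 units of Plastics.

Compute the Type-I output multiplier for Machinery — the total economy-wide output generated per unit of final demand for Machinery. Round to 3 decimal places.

I − A =
  [   0.60    -0.25]
  [  -0.20     0.55]
det(I−A) = (0.60)(0.55) − (-0.25)(-0.20) = 0.2800
adj(I−A) = [[0.55, 0.25], [0.20, 0.60]]
(I − A)⁻¹ = adj(I−A) / det(I−A) ≈
  [   1.9643     0.8929]
  [   0.7143     2.1429]
The output multiplier for sector j is the column-j sum of the Leontief inverse (I − A)⁻¹ = adj(I−A) / det(I−A).
Column M of adj(I−A): (0.55, 0.20); det(I−A) = 0.2800.
m_M = (0.55 + 0.20) / 0.2800 = 0.75 / 0.2800 ≈ 2.679.

m_M = 2.679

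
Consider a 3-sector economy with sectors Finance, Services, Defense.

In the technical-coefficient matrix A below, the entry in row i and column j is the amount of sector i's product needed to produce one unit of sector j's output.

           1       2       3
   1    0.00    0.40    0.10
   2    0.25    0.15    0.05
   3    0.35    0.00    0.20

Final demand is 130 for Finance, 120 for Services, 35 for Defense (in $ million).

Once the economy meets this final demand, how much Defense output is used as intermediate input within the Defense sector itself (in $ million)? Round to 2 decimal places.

I − A =
  [   1.00    -0.40    -0.10]
  [  -0.25     0.85    -0.05]
  [  -0.35     0.00     0.80]
Cofactors of I−A, C_ij = (−1)^(i+j)·(minor ij) (rows/columns in the sector order above):
  C_11 = (0.85)(0.80) − (-0.05)(0.00) = 0.6800
  C_12 = −[(-0.25)(0.80) − (-0.05)(-0.35)] = 0.2175
  C_13 = (-0.25)(0.00) − (0.85)(-0.35) = 0.2975
  C_21 = −[(-0.40)(0.80) − (-0.10)(0.00)] = 0.3200
  C_22 = (1.00)(0.80) − (-0.10)(-0.35) = 0.7650
  C_23 = −[(1.00)(0.00) − (-0.40)(-0.35)] = 0.1400
  C_31 = (-0.40)(-0.05) − (-0.10)(0.85) = 0.1050
  C_32 = −[(1.00)(-0.05) − (-0.10)(-0.25)] = 0.0750
  C_33 = (1.00)(0.85) − (-0.40)(-0.25) = 0.7500
det(I−A) = Σ_j (I−A)_1j·C_1j = (1.00)(0.6800) + (-0.40)(0.2175) + (-0.10)(0.2975) = 0.56325
adj(I−A) = Cᵀ =
  [ 0.6800   0.3200   0.1050]
  [ 0.2175   0.7650   0.0750]
  [ 0.2975   0.1400   0.7500]
(I − A)⁻¹ = adj(I−A) / det(I−A) ≈
  [   1.2073     0.5681     0.1864]
  [   0.3862     1.3582     0.1332]
  [   0.5282     0.2486     1.3316]
First solve x = (I − A)⁻¹ d = adj(I−A)·d / det(I−A); in particular x_3 = (0.2975·130 + 0.1400·120 + 0.7500·35) / 0.56325 = 81.725 / 0.56325 ≈ 145.0954.
Intermediate flow from 3 to 3: z_33 = a_33 · x_3 = 0.20 × 81.725 / 0.56325 = 16.345 / 0.56325 ≈ 29.02.

z_33 = 29.02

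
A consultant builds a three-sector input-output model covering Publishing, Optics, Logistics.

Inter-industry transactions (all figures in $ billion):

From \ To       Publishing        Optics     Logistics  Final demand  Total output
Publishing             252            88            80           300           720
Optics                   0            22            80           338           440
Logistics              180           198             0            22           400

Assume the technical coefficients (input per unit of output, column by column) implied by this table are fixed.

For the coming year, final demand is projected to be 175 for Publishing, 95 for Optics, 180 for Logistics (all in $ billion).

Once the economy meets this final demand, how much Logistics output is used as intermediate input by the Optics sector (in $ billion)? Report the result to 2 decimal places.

z_32 = 80.00

Technical coefficients a_ij = z_ij / X_j:
  a_11 = 252/720 = 0.35, a_21 = 0/720 = 0.00, a_31 = 180/720 = 0.25
  a_12 = 88/440 = 0.20, a_22 = 22/440 = 0.05, a_32 = 198/440 = 0.45
  a_13 = 80/400 = 0.20, a_23 = 80/400 = 0.20, a_33 = 0/400 = 0.00
I − A =
  [   0.65    -0.20    -0.20]
  [   0.00     0.95    -0.20]
  [  -0.25    -0.45     1.00]
Cofactors of I−A, C_ij = (−1)^(i+j)·(minor ij) (rows/columns in the sector order above):
  C_11 = (0.95)(1.00) − (-0.20)(-0.45) = 0.8600
  C_12 = −[(0.00)(1.00) − (-0.20)(-0.25)] = 0.0500
  C_13 = (0.00)(-0.45) − (0.95)(-0.25) = 0.2375
  C_21 = −[(-0.20)(1.00) − (-0.20)(-0.45)] = 0.2900
  C_22 = (0.65)(1.00) − (-0.20)(-0.25) = 0.6000
  C_23 = −[(0.65)(-0.45) − (-0.20)(-0.25)] = 0.3425
  C_31 = (-0.20)(-0.20) − (-0.20)(0.95) = 0.2300
  C_32 = −[(0.65)(-0.20) − (-0.20)(0.00)] = 0.1300
  C_33 = (0.65)(0.95) − (-0.20)(0.00) = 0.6175
det(I−A) = Σ_j (I−A)_1j·C_1j = (0.65)(0.8600) + (-0.20)(0.0500) + (-0.20)(0.2375) = 0.5015
adj(I−A) = Cᵀ =
  [ 0.8600   0.2900   0.2300]
  [ 0.0500   0.6000   0.1300]
  [ 0.2375   0.3425   0.6175]
(I − A)⁻¹ = adj(I−A) / det(I−A) ≈
  [   1.7149     0.5783     0.4586]
  [   0.0997     1.1964     0.2592]
  [   0.4736     0.6830     1.2313]
First solve x = (I − A)⁻¹ d = adj(I−A)·d / det(I−A); in particular x_2 = (0.0500·175 + 0.6000·95 + 0.1300·180) / 0.5015 = 89.15 / 0.5015 ≈ 177.7667.
Intermediate flow from 3 to 2: z_32 = a_32 · x_2 = 0.45 × 89.15 / 0.5015 = 40.1175 / 0.5015 ≈ 80.00.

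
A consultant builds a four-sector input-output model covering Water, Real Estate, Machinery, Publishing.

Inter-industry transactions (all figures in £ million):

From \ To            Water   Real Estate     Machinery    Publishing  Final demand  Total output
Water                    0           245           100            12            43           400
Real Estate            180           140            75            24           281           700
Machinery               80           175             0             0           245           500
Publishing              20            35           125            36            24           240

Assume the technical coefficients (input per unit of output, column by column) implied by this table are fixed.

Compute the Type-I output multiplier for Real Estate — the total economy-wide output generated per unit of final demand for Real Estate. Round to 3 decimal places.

Technical coefficients a_ij = z_ij / X_j:
  a_11 = 0/400 = 0.00, a_21 = 180/400 = 0.45, a_31 = 80/400 = 0.20, a_41 = 20/400 = 0.05
  a_12 = 245/700 = 0.35, a_22 = 140/700 = 0.20, a_32 = 175/700 = 0.25, a_42 = 35/700 = 0.05
  a_13 = 100/500 = 0.20, a_23 = 75/500 = 0.15, a_33 = 0/500 = 0.00, a_43 = 125/500 = 0.25
  a_14 = 12/240 = 0.05, a_24 = 24/240 = 0.10, a_34 = 0/240 = 0.00, a_44 = 36/240 = 0.15
I − A =
  [   1.00    -0.35    -0.20    -0.05]
  [  -0.45     0.80    -0.15    -0.10]
  [  -0.20    -0.25     1.00     0.00]
  [  -0.05    -0.05    -0.25     0.85]
Compute the cofactors C_ij = (−1)^(i+j)·(3×3 minor ij) of I−A; the adjugate is their transpose:
adj(I−A) = Cᵀ =
  [ 0.636875   0.345625   0.198750   0.078125]
  [ 0.418000   0.811000   0.235250   0.120000]
  [ 0.231875   0.271875   0.536250   0.045625]
  [ 0.130250   0.148000   0.183250   0.540000]
det(I−A) = Σ_j (I−A)_1j·C_1j = (1.00)(0.636875) + (-0.35)(0.418000) + (-0.20)(0.231875) + (-0.05)(0.130250) = 0.4376875
(I − A)⁻¹ = adj(I−A) / det(I−A) ≈
  [   1.4551     0.7897     0.4541     0.1785]
  [   0.9550     1.8529     0.5375     0.2742]
  [   0.5298     0.6212     1.2252     0.1042]
  [   0.2976     0.3381     0.4187     1.2338]
The output multiplier for sector j is the column-j sum of the Leontief inverse (I − A)⁻¹ = adj(I−A) / det(I−A).
Column 2 of adj(I−A): (0.345625, 0.811000, 0.271875, 0.148000); det(I−A) = 0.4376875.
m_2 = (0.345625 + 0.811000 + 0.271875 + 0.148000) / 0.4376875 = 1.5765 / 0.4376875 ≈ 3.602.

m_2 = 3.602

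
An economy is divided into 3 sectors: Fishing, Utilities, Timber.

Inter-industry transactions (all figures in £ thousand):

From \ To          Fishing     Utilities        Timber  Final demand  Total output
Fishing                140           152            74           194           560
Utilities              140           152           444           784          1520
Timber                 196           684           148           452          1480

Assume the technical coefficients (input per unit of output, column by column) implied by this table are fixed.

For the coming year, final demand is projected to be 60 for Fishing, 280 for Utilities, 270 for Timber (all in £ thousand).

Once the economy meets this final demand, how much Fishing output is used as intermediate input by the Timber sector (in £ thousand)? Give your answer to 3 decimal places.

Technical coefficients a_ij = z_ij / X_j:
  a_FF = 140/560 = 0.25, a_UF = 140/560 = 0.25, a_TF = 196/560 = 0.35
  a_FU = 152/1520 = 0.10, a_UU = 152/1520 = 0.10, a_TU = 684/1520 = 0.45
  a_FT = 74/1480 = 0.05, a_UT = 444/1480 = 0.30, a_TT = 148/1480 = 0.10
I − A =
  [   0.75    -0.10    -0.05]
  [  -0.25     0.90    -0.30]
  [  -0.35    -0.45     0.90]
Cofactors of I−A, C_ij = (−1)^(i+j)·(minor ij) (rows/columns in the sector order above):
  C_11 = (0.90)(0.90) − (-0.30)(-0.45) = 0.6750
  C_12 = −[(-0.25)(0.90) − (-0.30)(-0.35)] = 0.3300
  C_13 = (-0.25)(-0.45) − (0.90)(-0.35) = 0.4275
  C_21 = −[(-0.10)(0.90) − (-0.05)(-0.45)] = 0.1125
  C_22 = (0.75)(0.90) − (-0.05)(-0.35) = 0.6575
  C_23 = −[(0.75)(-0.45) − (-0.10)(-0.35)] = 0.3725
  C_31 = (-0.10)(-0.30) − (-0.05)(0.90) = 0.0750
  C_32 = −[(0.75)(-0.30) − (-0.05)(-0.25)] = 0.2375
  C_33 = (0.75)(0.90) − (-0.10)(-0.25) = 0.6500
det(I−A) = Σ_j (I−A)_1j·C_1j = (0.75)(0.6750) + (-0.10)(0.3300) + (-0.05)(0.4275) = 0.451875
adj(I−A) = Cᵀ =
  [ 0.6750   0.1125   0.0750]
  [ 0.3300   0.6575   0.2375]
  [ 0.4275   0.3725   0.6500]
(I − A)⁻¹ = adj(I−A) / det(I−A) ≈
  [   1.4938     0.2490     0.1660]
  [   0.7303     1.4550     0.5256]
  [   0.9461     0.8243     1.4385]
First solve x = (I − A)⁻¹ d = adj(I−A)·d / det(I−A); in particular x_T = (0.4275·60 + 0.3725·280 + 0.6500·270) / 0.451875 = 305.45 / 0.451875 ≈ 675.96127.
Intermediate flow from F to T: z_FT = a_FT · x_T = 0.05 × 305.45 / 0.451875 = 15.2725 / 0.451875 ≈ 33.798.

z_FT = 33.798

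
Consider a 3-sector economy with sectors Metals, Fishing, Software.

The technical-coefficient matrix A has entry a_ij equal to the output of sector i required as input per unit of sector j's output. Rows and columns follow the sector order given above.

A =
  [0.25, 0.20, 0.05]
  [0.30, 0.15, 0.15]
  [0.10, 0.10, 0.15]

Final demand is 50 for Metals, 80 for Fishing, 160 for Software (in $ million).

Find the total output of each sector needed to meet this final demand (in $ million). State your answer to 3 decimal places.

x_1 = 129.493, x_2 = 179.453, x_3 = 224.582

I − A =
  [   0.75    -0.20    -0.05]
  [  -0.30     0.85    -0.15]
  [  -0.10    -0.10     0.85]
Cofactors of I−A, C_ij = (−1)^(i+j)·(minor ij) (rows/columns in the sector order above):
  C_11 = (0.85)(0.85) − (-0.15)(-0.10) = 0.7075
  C_12 = −[(-0.30)(0.85) − (-0.15)(-0.10)] = 0.2700
  C_13 = (-0.30)(-0.10) − (0.85)(-0.10) = 0.1150
  C_21 = −[(-0.20)(0.85) − (-0.05)(-0.10)] = 0.1750
  C_22 = (0.75)(0.85) − (-0.05)(-0.10) = 0.6325
  C_23 = −[(0.75)(-0.10) − (-0.20)(-0.10)] = 0.0950
  C_31 = (-0.20)(-0.15) − (-0.05)(0.85) = 0.0725
  C_32 = −[(0.75)(-0.15) − (-0.05)(-0.30)] = 0.1275
  C_33 = (0.75)(0.85) − (-0.20)(-0.30) = 0.5775
det(I−A) = Σ_j (I−A)_1j·C_1j = (0.75)(0.7075) + (-0.20)(0.2700) + (-0.05)(0.1150) = 0.470875
adj(I−A) = Cᵀ =
  [ 0.7075   0.1750   0.0725]
  [ 0.2700   0.6325   0.1275]
  [ 0.1150   0.0950   0.5775]
(I − A)⁻¹ = adj(I−A) / det(I−A) ≈
  [   1.5025     0.3716     0.1540]
  [   0.5734     1.3432     0.2708]
  [   0.2442     0.2018     1.2264]
x = (I − A)⁻¹ d = adj(I−A)·d / det(I−A), with det(I−A) = 0.470875:
  x_1 = (0.7075·50 + 0.1750·80 + 0.0725·160) / 0.470875 = 60.975 / 0.470875 ≈ 129.493
  x_2 = (0.2700·50 + 0.6325·80 + 0.1275·160) / 0.470875 = 84.50 / 0.470875 ≈ 179.453
  x_3 = (0.1150·50 + 0.0950·80 + 0.5775·160) / 0.470875 = 105.75 / 0.470875 ≈ 224.582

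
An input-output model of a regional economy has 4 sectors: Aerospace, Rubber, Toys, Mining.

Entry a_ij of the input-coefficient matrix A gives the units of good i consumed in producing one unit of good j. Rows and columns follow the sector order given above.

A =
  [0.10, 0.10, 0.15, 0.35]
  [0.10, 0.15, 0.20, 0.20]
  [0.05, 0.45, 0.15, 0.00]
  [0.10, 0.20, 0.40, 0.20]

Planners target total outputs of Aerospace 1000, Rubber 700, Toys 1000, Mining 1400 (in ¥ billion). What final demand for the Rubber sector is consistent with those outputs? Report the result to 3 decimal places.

I − A =
  [   0.90    -0.10    -0.15    -0.35]
  [  -0.10     0.85    -0.20    -0.20]
  [  -0.05    -0.45     0.85     0.00]
  [  -0.10    -0.20    -0.40     0.80]
d = (I − A) x:
  d_1 = (+0.90)·1000 + (-0.10)·700 + (-0.15)·1000 + (-0.35)·1400 = 190.000
  d_2 = (-0.10)·1000 + (+0.85)·700 + (-0.20)·1000 + (-0.20)·1400 = 15.000
  d_3 = (-0.05)·1000 + (-0.45)·700 + (+0.85)·1000 + (+0.00)·1400 = 485.000
  d_4 = (-0.10)·1000 + (-0.20)·700 + (-0.40)·1000 + (+0.80)·1400 = 480.000

d_2 = 15.000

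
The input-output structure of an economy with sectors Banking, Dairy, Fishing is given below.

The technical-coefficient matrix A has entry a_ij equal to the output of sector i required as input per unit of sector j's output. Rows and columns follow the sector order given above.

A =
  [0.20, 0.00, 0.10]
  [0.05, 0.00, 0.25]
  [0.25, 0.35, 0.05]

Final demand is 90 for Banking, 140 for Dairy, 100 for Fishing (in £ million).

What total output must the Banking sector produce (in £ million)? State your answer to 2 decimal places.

x_1 = 139.50

I − A =
  [   0.80     0.00    -0.10]
  [  -0.05     1.00    -0.25]
  [  -0.25    -0.35     0.95]
Cofactors of I−A, C_ij = (−1)^(i+j)·(minor ij) (rows/columns in the sector order above):
  C_11 = (1.00)(0.95) − (-0.25)(-0.35) = 0.8625
  C_12 = −[(-0.05)(0.95) − (-0.25)(-0.25)] = 0.1100
  C_13 = (-0.05)(-0.35) − (1.00)(-0.25) = 0.2675
  C_21 = −[(0.00)(0.95) − (-0.10)(-0.35)] = 0.0350
  C_22 = (0.80)(0.95) − (-0.10)(-0.25) = 0.7350
  C_23 = −[(0.80)(-0.35) − (0.00)(-0.25)] = 0.2800
  C_31 = (0.00)(-0.25) − (-0.10)(1.00) = 0.1000
  C_32 = −[(0.80)(-0.25) − (-0.10)(-0.05)] = 0.2050
  C_33 = (0.80)(1.00) − (0.00)(-0.05) = 0.8000
det(I−A) = Σ_j (I−A)_1j·C_1j = (0.80)(0.8625) + (0.00)(0.1100) + (-0.10)(0.2675) = 0.66325
adj(I−A) = Cᵀ =
  [ 0.8625   0.0350   0.1000]
  [ 0.1100   0.7350   0.2050]
  [ 0.2675   0.2800   0.8000]
(I − A)⁻¹ = adj(I−A) / det(I−A) ≈
  [   1.3004     0.0528     0.1508]
  [   0.1658     1.1082     0.3091]
  [   0.4033     0.4222     1.2062]
x = (I − A)⁻¹ d = adj(I−A)·d / det(I−A), with det(I−A) = 0.66325:
  x_1 = (0.8625·90 + 0.0350·140 + 0.1000·100) / 0.66325 = 92.525 / 0.66325 ≈ 139.50
  x_2 = (0.1100·90 + 0.7350·140 + 0.2050·100) / 0.66325 = 133.30 / 0.66325 ≈ 200.98
  x_3 = (0.2675·90 + 0.2800·140 + 0.8000·100) / 0.66325 = 143.275 / 0.66325 ≈ 216.02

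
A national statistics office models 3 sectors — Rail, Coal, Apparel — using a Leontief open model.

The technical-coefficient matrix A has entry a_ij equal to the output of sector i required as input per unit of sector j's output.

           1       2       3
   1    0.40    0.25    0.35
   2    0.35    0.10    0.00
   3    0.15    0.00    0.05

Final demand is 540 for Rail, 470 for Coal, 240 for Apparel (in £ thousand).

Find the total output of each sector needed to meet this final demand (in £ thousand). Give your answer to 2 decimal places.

I − A =
  [   0.60    -0.25    -0.35]
  [  -0.35     0.90     0.00]
  [  -0.15     0.00     0.95]
Cofactors of I−A, C_ij = (−1)^(i+j)·(minor ij) (rows/columns in the sector order above):
  C_11 = (0.90)(0.95) − (0.00)(0.00) = 0.8550
  C_12 = −[(-0.35)(0.95) − (0.00)(-0.15)] = 0.3325
  C_13 = (-0.35)(0.00) − (0.90)(-0.15) = 0.1350
  C_21 = −[(-0.25)(0.95) − (-0.35)(0.00)] = 0.2375
  C_22 = (0.60)(0.95) − (-0.35)(-0.15) = 0.5175
  C_23 = −[(0.60)(0.00) − (-0.25)(-0.15)] = 0.0375
  C_31 = (-0.25)(0.00) − (-0.35)(0.90) = 0.3150
  C_32 = −[(0.60)(0.00) − (-0.35)(-0.35)] = 0.1225
  C_33 = (0.60)(0.90) − (-0.25)(-0.35) = 0.4525
det(I−A) = Σ_j (I−A)_1j·C_1j = (0.60)(0.8550) + (-0.25)(0.3325) + (-0.35)(0.1350) = 0.382625
adj(I−A) = Cᵀ =
  [ 0.8550   0.2375   0.3150]
  [ 0.3325   0.5175   0.1225]
  [ 0.1350   0.0375   0.4525]
(I − A)⁻¹ = adj(I−A) / det(I−A) ≈
  [   2.2346     0.6207     0.8233]
  [   0.8690     1.3525     0.3202]
  [   0.3528     0.0980     1.1826]
x = (I − A)⁻¹ d = adj(I−A)·d / det(I−A), with det(I−A) = 0.382625:
  x_1 = (0.8550·540 + 0.2375·470 + 0.3150·240) / 0.382625 = 648.925 / 0.382625 ≈ 1695.98
  x_2 = (0.3325·540 + 0.5175·470 + 0.1225·240) / 0.382625 = 452.175 / 0.382625 ≈ 1181.77
  x_3 = (0.1350·540 + 0.0375·470 + 0.4525·240) / 0.382625 = 199.125 / 0.382625 ≈ 520.42

x_1 = 1695.98, x_2 = 1181.77, x_3 = 520.42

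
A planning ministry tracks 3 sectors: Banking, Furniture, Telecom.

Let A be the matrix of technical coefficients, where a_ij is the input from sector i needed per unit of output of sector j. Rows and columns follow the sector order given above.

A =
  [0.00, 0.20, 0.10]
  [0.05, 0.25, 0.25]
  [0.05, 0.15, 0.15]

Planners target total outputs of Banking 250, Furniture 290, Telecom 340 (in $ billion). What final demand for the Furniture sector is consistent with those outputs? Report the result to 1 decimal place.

I − A =
  [   1.00    -0.20    -0.10]
  [  -0.05     0.75    -0.25]
  [  -0.05    -0.15     0.85]
d = (I − A) x:
  d_B = (+1.00)·250 + (-0.20)·290 + (-0.10)·340 = 158.0
  d_F = (-0.05)·250 + (+0.75)·290 + (-0.25)·340 = 120.0
  d_T = (-0.05)·250 + (-0.15)·290 + (+0.85)·340 = 233.0

d_F = 120.0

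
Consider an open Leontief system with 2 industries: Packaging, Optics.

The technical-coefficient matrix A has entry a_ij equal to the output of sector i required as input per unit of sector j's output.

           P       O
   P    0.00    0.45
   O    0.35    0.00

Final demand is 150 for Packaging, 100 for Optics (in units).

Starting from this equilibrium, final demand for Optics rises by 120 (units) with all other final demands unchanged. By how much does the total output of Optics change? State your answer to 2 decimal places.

Δx_O = 142.43

I − A =
  [   1.00    -0.45]
  [  -0.35     1.00]
det(I−A) = (1.00)(1.00) − (-0.45)(-0.35) = 0.8425
adj(I−A) = [[1.00, 0.45], [0.35, 1.00]]
(I − A)⁻¹ = adj(I−A) / det(I−A) ≈
  [   1.1869     0.5341]
  [   0.4154     1.1869]
Δx = (I − A)⁻¹ Δd with Δd having +120 in the Optics component and 0 elsewhere.
So Δx_O = L_OO · (+120), where L_OO = adj(I−A)_OO / det(I−A) = 1.00 / 0.8425.
Δx_O = 1.00 × (+120) / 0.8425 = 120.00 / 0.8425 ≈ 142.43.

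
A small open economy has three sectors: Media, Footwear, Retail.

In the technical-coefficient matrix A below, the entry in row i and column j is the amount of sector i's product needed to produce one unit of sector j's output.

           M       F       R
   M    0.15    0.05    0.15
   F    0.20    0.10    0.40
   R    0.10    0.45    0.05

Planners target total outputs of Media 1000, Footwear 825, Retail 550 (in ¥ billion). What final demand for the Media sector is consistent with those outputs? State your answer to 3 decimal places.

I − A =
  [   0.85    -0.05    -0.15]
  [  -0.20     0.90    -0.40]
  [  -0.10    -0.45     0.95]
d = (I − A) x:
  d_M = (+0.85)·1000 + (-0.05)·825 + (-0.15)·550 = 726.250
  d_F = (-0.20)·1000 + (+0.90)·825 + (-0.40)·550 = 322.500
  d_R = (-0.10)·1000 + (-0.45)·825 + (+0.95)·550 = 51.250

d_M = 726.250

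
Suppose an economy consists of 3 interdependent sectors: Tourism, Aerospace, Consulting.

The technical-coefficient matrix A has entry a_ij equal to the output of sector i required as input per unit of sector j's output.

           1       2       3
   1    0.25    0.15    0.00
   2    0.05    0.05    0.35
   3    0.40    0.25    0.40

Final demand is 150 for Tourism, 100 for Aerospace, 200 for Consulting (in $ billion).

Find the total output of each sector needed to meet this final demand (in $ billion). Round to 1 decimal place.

I − A =
  [   0.75    -0.15     0.00]
  [  -0.05     0.95    -0.35]
  [  -0.40    -0.25     0.60]
Cofactors of I−A, C_ij = (−1)^(i+j)·(minor ij) (rows/columns in the sector order above):
  C_11 = (0.95)(0.60) − (-0.35)(-0.25) = 0.4825
  C_12 = −[(-0.05)(0.60) − (-0.35)(-0.40)] = 0.1700
  C_13 = (-0.05)(-0.25) − (0.95)(-0.40) = 0.3925
  C_21 = −[(-0.15)(0.60) − (0.00)(-0.25)] = 0.0900
  C_22 = (0.75)(0.60) − (0.00)(-0.40) = 0.4500
  C_23 = −[(0.75)(-0.25) − (-0.15)(-0.40)] = 0.2475
  C_31 = (-0.15)(-0.35) − (0.00)(0.95) = 0.0525
  C_32 = −[(0.75)(-0.35) − (0.00)(-0.05)] = 0.2625
  C_33 = (0.75)(0.95) − (-0.15)(-0.05) = 0.7050
det(I−A) = Σ_j (I−A)_1j·C_1j = (0.75)(0.4825) + (-0.15)(0.1700) + (0.00)(0.3925) = 0.336375
adj(I−A) = Cᵀ =
  [ 0.4825   0.0900   0.0525]
  [ 0.1700   0.4500   0.2625]
  [ 0.3925   0.2475   0.7050]
(I − A)⁻¹ = adj(I−A) / det(I−A) ≈
  [   1.4344     0.2676     0.1561]
  [   0.5054     1.3378     0.7804]
  [   1.1669     0.7358     2.0959]
x = (I − A)⁻¹ d = adj(I−A)·d / det(I−A), with det(I−A) = 0.336375:
  x_1 = (0.4825·150 + 0.0900·100 + 0.0525·200) / 0.336375 = 91.875 / 0.336375 ≈ 273.1
  x_2 = (0.1700·150 + 0.4500·100 + 0.2625·200) / 0.336375 = 123.00 / 0.336375 ≈ 365.7
  x_3 = (0.3925·150 + 0.2475·100 + 0.7050·200) / 0.336375 = 224.625 / 0.336375 ≈ 667.8

x_1 = 273.1, x_2 = 365.7, x_3 = 667.8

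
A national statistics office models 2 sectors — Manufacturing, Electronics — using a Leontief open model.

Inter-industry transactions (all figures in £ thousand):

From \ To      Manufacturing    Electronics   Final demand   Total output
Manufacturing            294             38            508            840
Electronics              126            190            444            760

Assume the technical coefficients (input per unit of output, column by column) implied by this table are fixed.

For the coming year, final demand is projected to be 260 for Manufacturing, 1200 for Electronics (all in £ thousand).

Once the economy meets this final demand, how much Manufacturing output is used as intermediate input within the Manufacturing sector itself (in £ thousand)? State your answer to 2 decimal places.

z_11 = 185.94

Technical coefficients a_ij = z_ij / X_j:
  a_11 = 294/840 = 0.35, a_21 = 126/840 = 0.15
  a_12 = 38/760 = 0.05, a_22 = 190/760 = 0.25
I − A =
  [   0.65    -0.05]
  [  -0.15     0.75]
det(I−A) = (0.65)(0.75) − (-0.05)(-0.15) = 0.4800
adj(I−A) = [[0.75, 0.05], [0.15, 0.65]]
(I − A)⁻¹ = adj(I−A) / det(I−A) ≈
  [   1.5625     0.1042]
  [   0.3125     1.3542]
First solve x = (I − A)⁻¹ d = adj(I−A)·d / det(I−A); in particular x_1 = (0.75·260 + 0.05·1200) / 0.4800 = 255.00 / 0.4800 = 531.2500.
Intermediate flow from 1 to 1: z_11 = a_11 · x_1 = 0.35 × 255.00 / 0.4800 = 89.25 / 0.4800 ≈ 185.94.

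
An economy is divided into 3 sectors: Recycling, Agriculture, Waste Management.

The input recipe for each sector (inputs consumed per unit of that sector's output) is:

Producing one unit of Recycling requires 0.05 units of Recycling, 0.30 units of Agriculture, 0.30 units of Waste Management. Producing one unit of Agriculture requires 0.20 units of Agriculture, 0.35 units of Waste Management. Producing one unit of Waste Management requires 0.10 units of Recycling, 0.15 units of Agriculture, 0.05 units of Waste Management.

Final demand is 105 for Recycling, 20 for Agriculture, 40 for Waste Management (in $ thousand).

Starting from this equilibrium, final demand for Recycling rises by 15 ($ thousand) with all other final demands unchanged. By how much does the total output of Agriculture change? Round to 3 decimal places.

I − A =
  [   0.95     0.00    -0.10]
  [  -0.30     0.80    -0.15]
  [  -0.30    -0.35     0.95]
Cofactors of I−A, C_ij = (−1)^(i+j)·(minor ij) (rows/columns in the sector order above):
  C_11 = (0.80)(0.95) − (-0.15)(-0.35) = 0.7075
  C_12 = −[(-0.30)(0.95) − (-0.15)(-0.30)] = 0.3300
  C_13 = (-0.30)(-0.35) − (0.80)(-0.30) = 0.3450
  C_21 = −[(0.00)(0.95) − (-0.10)(-0.35)] = 0.0350
  C_22 = (0.95)(0.95) − (-0.10)(-0.30) = 0.8725
  C_23 = −[(0.95)(-0.35) − (0.00)(-0.30)] = 0.3325
  C_31 = (0.00)(-0.15) − (-0.10)(0.80) = 0.0800
  C_32 = −[(0.95)(-0.15) − (-0.10)(-0.30)] = 0.1725
  C_33 = (0.95)(0.80) − (0.00)(-0.30) = 0.7600
det(I−A) = Σ_j (I−A)_1j·C_1j = (0.95)(0.7075) + (0.00)(0.3300) + (-0.10)(0.3450) = 0.637625
adj(I−A) = Cᵀ =
  [ 0.7075   0.0350   0.0800]
  [ 0.3300   0.8725   0.1725]
  [ 0.3450   0.3325   0.7600]
(I − A)⁻¹ = adj(I−A) / det(I−A) ≈
  [   1.1096     0.0549     0.1255]
  [   0.5175     1.3684     0.2705]
  [   0.5411     0.5215     1.1919]
Δx = (I − A)⁻¹ Δd with Δd having +15 in the Recycling component and 0 elsewhere.
So Δx_A = L_AR · (+15), where L_AR = adj(I−A)_AR / det(I−A) = 0.3300 / 0.637625.
Δx_A = 0.3300 × (+15) / 0.637625 = 4.95 / 0.637625 ≈ 7.763.

Δx_A = 7.763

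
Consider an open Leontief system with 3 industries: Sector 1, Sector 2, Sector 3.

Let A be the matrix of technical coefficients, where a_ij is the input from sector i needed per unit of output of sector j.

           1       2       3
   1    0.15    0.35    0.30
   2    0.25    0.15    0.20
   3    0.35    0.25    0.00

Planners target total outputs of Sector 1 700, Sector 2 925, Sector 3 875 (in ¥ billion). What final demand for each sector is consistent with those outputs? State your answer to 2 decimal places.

I − A =
  [   0.85    -0.35    -0.30]
  [  -0.25     0.85    -0.20]
  [  -0.35    -0.25     1.00]
d = (I − A) x:
  d_1 = (+0.85)·700 + (-0.35)·925 + (-0.30)·875 = 8.75
  d_2 = (-0.25)·700 + (+0.85)·925 + (-0.20)·875 = 436.25
  d_3 = (-0.35)·700 + (-0.25)·925 + (+1.00)·875 = 398.75

d_1 = 8.75, d_2 = 436.25, d_3 = 398.75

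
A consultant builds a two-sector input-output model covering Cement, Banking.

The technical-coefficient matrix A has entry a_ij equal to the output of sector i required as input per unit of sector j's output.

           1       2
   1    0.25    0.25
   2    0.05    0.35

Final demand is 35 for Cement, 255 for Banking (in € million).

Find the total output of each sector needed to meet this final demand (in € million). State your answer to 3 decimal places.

x_1 = 182.105, x_2 = 406.316

I − A =
  [   0.75    -0.25]
  [  -0.05     0.65]
det(I−A) = (0.75)(0.65) − (-0.25)(-0.05) = 0.4750
adj(I−A) = [[0.65, 0.25], [0.05, 0.75]]
(I − A)⁻¹ = adj(I−A) / det(I−A) ≈
  [   1.3684     0.5263]
  [   0.1053     1.5789]
x = (I − A)⁻¹ d = adj(I−A)·d / det(I−A), with det(I−A) = 0.4750:
  x_1 = (0.65·35 + 0.25·255) / 0.4750 = 86.50 / 0.4750 ≈ 182.105
  x_2 = (0.05·35 + 0.75·255) / 0.4750 = 193.00 / 0.4750 ≈ 406.316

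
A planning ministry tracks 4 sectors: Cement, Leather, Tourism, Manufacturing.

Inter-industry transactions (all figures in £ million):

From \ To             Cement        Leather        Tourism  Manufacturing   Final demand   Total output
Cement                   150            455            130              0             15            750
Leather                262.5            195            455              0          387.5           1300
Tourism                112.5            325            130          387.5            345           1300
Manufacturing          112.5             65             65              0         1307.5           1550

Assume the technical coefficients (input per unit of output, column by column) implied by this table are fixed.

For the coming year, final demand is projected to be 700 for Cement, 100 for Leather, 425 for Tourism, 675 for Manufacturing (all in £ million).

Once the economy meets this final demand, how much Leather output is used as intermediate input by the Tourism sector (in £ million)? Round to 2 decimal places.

z_23 = 501.25

Technical coefficients a_ij = z_ij / X_j:
  a_11 = 150/750 = 0.20, a_21 = 262.5/750 = 0.35, a_31 = 112.5/750 = 0.15, a_41 = 112.5/750 = 0.15
  a_12 = 455/1300 = 0.35, a_22 = 195/1300 = 0.15, a_32 = 325/1300 = 0.25, a_42 = 65/1300 = 0.05
  a_13 = 130/1300 = 0.10, a_23 = 455/1300 = 0.35, a_33 = 130/1300 = 0.10, a_43 = 65/1300 = 0.05
  a_14 = 0/1550 = 0.00, a_24 = 0/1550 = 0.00, a_34 = 387.5/1550 = 0.25, a_44 = 0/1550 = 0.00
I − A =
  [   0.80    -0.35    -0.10     0.00]
  [  -0.35     0.85    -0.35     0.00]
  [  -0.15    -0.25     0.90    -0.25]
  [  -0.15    -0.05    -0.05     1.00]
Compute the cofactors C_ij = (−1)^(i+j)·(3×3 minor ij) of I−A; the adjugate is their transpose:
adj(I−A) = Cᵀ =
  [ 0.662500   0.336875   0.207500   0.051875]
  [ 0.376250   0.691250   0.315000   0.078750]
  [ 0.251250   0.275625   0.557500   0.139375]
  [ 0.130750   0.098875   0.074750   0.391875]
det(I−A) = Σ_j (I−A)_1j·C_1j = (0.80)(0.662500) + (-0.35)(0.376250) + (-0.10)(0.251250) + (0.00)(0.130750) = 0.3731875
(I − A)⁻¹ = adj(I−A) / det(I−A) ≈
  [   1.7752     0.9027     0.5560     0.1390]
  [   1.0082     1.8523     0.8441     0.2110]
  [   0.6733     0.7386     1.4939     0.3735]
  [   0.3504     0.2649     0.2003     1.0501]
First solve x = (I − A)⁻¹ d = adj(I−A)·d / det(I−A); in particular x_3 = (0.251250·700 + 0.275625·100 + 0.557500·425 + 0.139375·675) / 0.3731875 = 534.453125 / 0.3731875 ≈ 1432.1303.
Intermediate flow from 2 to 3: z_23 = a_23 · x_3 = 0.35 × 534.453125 / 0.3731875 = 187.05859375 / 0.3731875 ≈ 501.25.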